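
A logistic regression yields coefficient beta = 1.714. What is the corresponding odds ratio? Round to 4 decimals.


exp(1.714) = 5.5511.
So the odds ratio is 5.5511.

5.5511


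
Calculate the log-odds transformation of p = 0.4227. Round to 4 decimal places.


The odds are p/(1-p) = 0.4227 / 0.5773 = 0.7322.
logit(p) = ln(0.7322) = -0.3117.

-0.3117


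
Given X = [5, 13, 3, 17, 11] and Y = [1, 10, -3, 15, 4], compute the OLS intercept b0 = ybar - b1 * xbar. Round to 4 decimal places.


First find the slope: b1 = 1.2078.
Means: xbar = 9.8000, ybar = 5.4000.
b0 = ybar - b1 * xbar = 5.4000 - 1.2078 * 9.8000 = -6.4367.

-6.4367


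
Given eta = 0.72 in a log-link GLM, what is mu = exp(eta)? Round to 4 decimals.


The inverse log link gives:
mu = exp(0.72) = 2.0544.

2.0544


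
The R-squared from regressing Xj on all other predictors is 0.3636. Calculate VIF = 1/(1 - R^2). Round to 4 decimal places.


Using VIF = 1/(1 - R^2_j):
1 - 0.3636 = 0.6364.
VIF = 1.5713.

1.5713


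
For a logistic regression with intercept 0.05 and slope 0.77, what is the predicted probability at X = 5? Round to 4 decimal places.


z = 0.05 + 0.77 * 5 = 3.9000.
Sigmoid: P = 1 / (1 + exp(-3.9000)) = 0.9802.

0.9802


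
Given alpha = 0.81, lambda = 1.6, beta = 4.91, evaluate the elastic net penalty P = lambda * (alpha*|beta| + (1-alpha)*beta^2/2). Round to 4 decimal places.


L1 component = 0.81 * |4.91| = 3.9771.
L2 component = 0.19 * 4.91^2 / 2 = 2.2903.
Penalty = 1.6 * (3.9771 + 2.2903) = 1.6 * 6.2674 = 10.0278.

10.0278


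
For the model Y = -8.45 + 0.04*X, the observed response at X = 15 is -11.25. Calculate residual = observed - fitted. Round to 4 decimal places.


Predicted = -8.45 + 0.04 * 15 = -7.8500.
Residual = -11.25 - -7.8500 = -3.4000.

-3.4000


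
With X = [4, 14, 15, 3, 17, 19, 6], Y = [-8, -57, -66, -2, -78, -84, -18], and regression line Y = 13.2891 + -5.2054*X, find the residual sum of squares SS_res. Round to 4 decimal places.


Predicted values from Y = 13.2891 + -5.2054*X.
Residuals: [-0.4675, 2.5865, -1.2081, 0.3271, -2.7973, 1.6135, -0.0567].
SSres = 18.9065.

18.9065


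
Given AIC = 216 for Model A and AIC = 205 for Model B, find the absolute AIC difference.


|AIC_A - AIC_B| = |216 - 205| = 11.
Model B is preferred (lower AIC).

11


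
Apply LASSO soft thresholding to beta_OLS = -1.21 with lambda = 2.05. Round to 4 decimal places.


Absolute value: |-1.21| = 1.21.
Compare to lambda = 2.05.
Since |beta| <= lambda, the coefficient is set to 0.

0.0000


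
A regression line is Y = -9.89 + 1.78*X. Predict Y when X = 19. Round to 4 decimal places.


Substitute X = 19 into the equation:
Y = -9.89 + 1.78 * 19 = -9.89 + 33.8200 = 23.9300.

23.9300


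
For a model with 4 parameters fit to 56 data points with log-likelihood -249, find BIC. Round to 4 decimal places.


ln(56) = 4.025352.
k * ln(n) = 4 * 4.025352 = 16.101408.
-2L = 498.
BIC = 16.101408 + 498 = 514.101408, which rounds to 514.1014.

514.1014


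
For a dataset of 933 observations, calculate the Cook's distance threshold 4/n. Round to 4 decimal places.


Using the rule of thumb:
Threshold = 4 / 933 = 0.0043.

0.0043


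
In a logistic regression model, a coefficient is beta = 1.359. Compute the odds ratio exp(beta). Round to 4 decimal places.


exp(1.359) = 3.8923.
So the odds ratio is 3.8923.

3.8923


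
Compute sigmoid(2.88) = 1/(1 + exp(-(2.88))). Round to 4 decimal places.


First, exp(-2.8800) = 0.0561.
Then sigma(z) = 1/(1 + 0.0561) = 0.9468.

0.9468


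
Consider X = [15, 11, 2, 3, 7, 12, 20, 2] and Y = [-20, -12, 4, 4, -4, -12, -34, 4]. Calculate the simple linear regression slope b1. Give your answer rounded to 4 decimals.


First compute the means: xbar = 9.0000, ybar = -8.7500.
Then S_xx = sum((xi - xbar)^2) = 308.0000.
S_xy = sum((xi - xbar)(yi - ybar)) = -626.0000.
b1 = S_xy / S_xx = -626.0000 / 308.0000 = -2.0325.

-2.0325


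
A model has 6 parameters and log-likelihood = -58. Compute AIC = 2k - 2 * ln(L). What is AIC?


AIC = 2k - 2*loglik = 2(6) - 2(-58).
= 12 + 116 = 128.

128


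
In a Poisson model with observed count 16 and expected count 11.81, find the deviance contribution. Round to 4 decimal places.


Compute y*ln(y/mu) = 16*ln(16/11.81) = 16*0.303642 = 4.858272.
y - mu = 4.19.
D = 2*(4.858272 - (4.19)) = 1.336544, which rounds to 1.3365.

1.3365


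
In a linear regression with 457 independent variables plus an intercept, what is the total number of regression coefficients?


Total coefficients = number of predictors + 1 (for the intercept).
= 457 + 1 = 458.

458


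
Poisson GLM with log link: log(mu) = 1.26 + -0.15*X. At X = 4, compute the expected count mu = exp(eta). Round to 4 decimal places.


eta = 1.26 + -0.15 * 4 = 0.6600.
mu = exp(0.6600) = 1.9348.

1.9348


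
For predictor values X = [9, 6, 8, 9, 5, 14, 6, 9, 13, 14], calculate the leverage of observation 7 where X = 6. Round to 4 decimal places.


Mean of X: xbar = 9.3000.
SXX = 100.1000.
For X = 6: h = 1/10 + (6 - 9.3000)^2/100.1000 = 0.2088.

0.2088


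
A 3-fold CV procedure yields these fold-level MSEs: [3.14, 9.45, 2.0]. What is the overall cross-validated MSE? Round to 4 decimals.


Total MSE across folds = 14.5900.
CV-MSE = 14.5900/3 = 4.8633.

4.8633


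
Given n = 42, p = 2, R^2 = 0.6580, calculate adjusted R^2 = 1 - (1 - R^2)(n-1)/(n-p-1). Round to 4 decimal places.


Adjusted R^2 = 1 - (1 - R^2) * (n-1)/(n-p-1).
(1 - R^2) = 0.3420.
(n-1)/(n-p-1) = 41/39.
(1 - R^2) * (n-1) = 0.3420 * 41 = 14.0220.
Divide by (n-p-1): 14.0220 / 39 = 0.3595.
Adj R^2 = 1 - 0.3595 = 0.6405.

0.6405


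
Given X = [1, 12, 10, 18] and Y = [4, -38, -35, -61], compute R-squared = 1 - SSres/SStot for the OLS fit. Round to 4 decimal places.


Fit the OLS line: b0 = 6.6050, b1 = -3.8151.
SSres = 15.9160.
SStot = 2181.0000.
R^2 = 1 - 15.9160/2181.0000 = 0.9927.

0.9927


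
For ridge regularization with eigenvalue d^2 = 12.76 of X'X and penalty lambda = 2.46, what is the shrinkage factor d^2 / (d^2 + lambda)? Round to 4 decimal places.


Compute the denominator: 12.76 + 2.46 = 15.2200.
Shrinkage factor = 12.76 / 15.2200 = 0.8384.

0.8384


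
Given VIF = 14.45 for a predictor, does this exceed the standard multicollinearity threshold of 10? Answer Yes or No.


Compare VIF = 14.45 to the threshold of 10.
14.45 >= 10, so the answer is Yes.

Yes


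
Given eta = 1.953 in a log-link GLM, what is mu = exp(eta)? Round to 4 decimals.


Apply the inverse link:
mu = e^1.953 = 7.0498.

7.0498


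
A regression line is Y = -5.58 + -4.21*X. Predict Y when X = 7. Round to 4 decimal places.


Plug X = 7 into Y = -5.58 + -4.21*X:
Y = -5.58 + -29.4700 = -35.0500.

-35.0500


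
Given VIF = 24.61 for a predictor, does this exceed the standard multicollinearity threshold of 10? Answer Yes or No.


Compare VIF = 24.61 to the threshold of 10.
24.61 >= 10, so the answer is Yes.

Yes


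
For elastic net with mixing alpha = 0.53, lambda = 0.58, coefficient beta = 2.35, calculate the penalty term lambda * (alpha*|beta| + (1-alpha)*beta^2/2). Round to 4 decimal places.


alpha * |beta| = 0.53 * 2.35 = 1.2455.
(1-alpha) * beta^2/2 = 0.47 * 5.5225/2 = 1.2978.
Total = 0.58 * (1.2455 + 1.2978) = 1.4751.

1.4751


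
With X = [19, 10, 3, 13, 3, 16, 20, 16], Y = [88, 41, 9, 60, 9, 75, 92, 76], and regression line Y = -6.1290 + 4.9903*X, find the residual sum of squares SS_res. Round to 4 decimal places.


Compute predicted values, then residuals = yi - yhat_i.
Residuals: [-0.6867, -2.7740, 0.1581, 1.2551, 0.1581, 1.2842, -1.6770, 2.2842].
SSres = sum(residual^2) = 19.4710.

19.4710


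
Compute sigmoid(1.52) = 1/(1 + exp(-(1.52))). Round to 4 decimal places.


First, exp(-1.5200) = 0.2187.
Then sigma(z) = 1/(1 + 0.2187) = 0.8205.

0.8205


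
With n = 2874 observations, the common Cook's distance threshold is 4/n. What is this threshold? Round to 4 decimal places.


Cook's distance cutoff = 4/n = 4/2874.
= 0.0014.

0.0014


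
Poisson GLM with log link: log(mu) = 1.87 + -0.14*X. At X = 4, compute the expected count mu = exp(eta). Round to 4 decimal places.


eta = 1.87 + -0.14 * 4 = 1.3100.
mu = exp(1.3100) = 3.7062.

3.7062


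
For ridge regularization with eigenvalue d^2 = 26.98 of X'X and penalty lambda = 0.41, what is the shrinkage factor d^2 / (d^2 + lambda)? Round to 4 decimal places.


d^2 + lambda = 26.98 + 0.41 = 27.3900.
Shrinkage factor = 26.98/27.3900 = 0.9850.

0.9850


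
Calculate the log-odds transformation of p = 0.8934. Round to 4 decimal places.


Compute the odds: 0.8934/0.1066 = 8.3809.
Take the natural log: ln(8.3809) = 2.1260.

2.1260


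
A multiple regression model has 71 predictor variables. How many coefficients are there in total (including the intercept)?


Total coefficients = number of predictors + 1 (for the intercept).
= 71 + 1 = 72.

72


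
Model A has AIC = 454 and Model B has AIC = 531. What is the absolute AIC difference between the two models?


Compute |454 - 531| = 77.
Model A has the smaller AIC.

77


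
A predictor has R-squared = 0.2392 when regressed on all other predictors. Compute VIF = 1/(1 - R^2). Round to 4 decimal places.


Using VIF = 1/(1 - R^2_j):
1 - 0.2392 = 0.7608.
VIF = 1.3144.

1.3144


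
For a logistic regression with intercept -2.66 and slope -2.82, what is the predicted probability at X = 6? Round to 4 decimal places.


Compute z = -2.66 + (-2.82)(6) = -19.5800.
exp(-z) = 318776248.7290.
P = 1/(1 + 318776248.7290) = 0.0000.

0.0000


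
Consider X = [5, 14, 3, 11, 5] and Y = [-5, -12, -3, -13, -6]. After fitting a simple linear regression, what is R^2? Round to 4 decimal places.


Fit the OLS line: b0 = -0.9495, b1 = -0.9014.
SSres = 7.9518.
SStot = 78.8000.
R^2 = 1 - 7.9518/78.8000 = 0.8991.

0.8991


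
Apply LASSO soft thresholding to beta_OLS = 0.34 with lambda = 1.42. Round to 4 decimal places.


Check: |0.34| = 0.34 vs lambda = 1.42.
Since |beta| <= lambda, the coefficient is set to 0.
Soft-thresholded coefficient = 0.0000.

0.0000


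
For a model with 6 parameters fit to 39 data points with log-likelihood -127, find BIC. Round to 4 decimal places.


ln(39) = 3.663562.
k * ln(n) = 6 * 3.663562 = 21.981372.
-2L = 254.
BIC = 21.981372 + 254 = 275.981372, which rounds to 275.9814.

275.9814


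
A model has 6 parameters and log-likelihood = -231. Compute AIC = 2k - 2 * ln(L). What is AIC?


Compute:
2k = 2*6 = 12.
-2*loglik = -2*(-231) = 462.
AIC = 12 + 462 = 474.

474


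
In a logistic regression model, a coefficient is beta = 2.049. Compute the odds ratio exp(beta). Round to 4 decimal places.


Odds ratio = exp(beta) = exp(2.049).
= 7.7601.

7.7601


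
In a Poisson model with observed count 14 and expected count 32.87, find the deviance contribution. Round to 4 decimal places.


Compute y*ln(y/mu) = 14*ln(14/32.87) = 14*-0.853503 = -11.949042.
y - mu = -18.87.
D = 2*(-11.949042 - (-18.87)) = 13.841916, which rounds to 13.8419.

13.8419


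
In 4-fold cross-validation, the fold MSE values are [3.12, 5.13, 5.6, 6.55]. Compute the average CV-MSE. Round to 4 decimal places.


Sum of fold MSEs = 20.4000.
Average = 20.4000 / 4 = 5.1000.

5.1000


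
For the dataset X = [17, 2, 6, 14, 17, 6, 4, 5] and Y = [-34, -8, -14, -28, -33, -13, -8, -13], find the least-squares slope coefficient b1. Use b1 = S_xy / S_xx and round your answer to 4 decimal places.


First compute the means: xbar = 8.8750, ybar = -18.8750.
Then S_xx = sum((xi - xbar)^2) = 260.8750.
S_xy = sum((xi - xbar)(yi - ybar)) = -465.8750.
b1 = S_xy / S_xx = -465.8750 / 260.8750 = -1.7858.

-1.7858


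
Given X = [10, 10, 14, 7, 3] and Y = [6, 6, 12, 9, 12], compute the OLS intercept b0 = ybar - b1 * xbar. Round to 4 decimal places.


The slope is b1 = -0.1347.
Sample means are xbar = 8.8000 and ybar = 9.0000.
Intercept: b0 = 9.0000 - (-0.1347)(8.8000) = 10.1856.

10.1856


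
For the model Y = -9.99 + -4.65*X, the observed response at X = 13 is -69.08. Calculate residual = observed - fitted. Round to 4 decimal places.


Predicted = -9.99 + -4.65 * 13 = -70.4400.
Residual = -69.08 - -70.4400 = 1.3600.

1.3600


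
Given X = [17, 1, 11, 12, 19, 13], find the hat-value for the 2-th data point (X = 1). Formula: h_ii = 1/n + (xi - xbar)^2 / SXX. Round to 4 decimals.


Mean of X: xbar = 12.1667.
SXX = 196.8333.
For X = 1: h = 1/6 + (1 - 12.1667)^2/196.8333 = 0.8002.

0.8002


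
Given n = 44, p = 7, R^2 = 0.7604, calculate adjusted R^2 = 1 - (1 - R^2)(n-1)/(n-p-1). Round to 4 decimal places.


Adjusted R^2 = 1 - (1 - R^2) * (n-1)/(n-p-1).
(1 - R^2) = 0.2396.
(n-1)/(n-p-1) = 43/36.
(1 - R^2) * (n-1) = 0.2396 * 43 = 10.3028.
Divide by (n-p-1): 10.3028 / 36 = 0.2862.
Adj R^2 = 1 - 0.2862 = 0.7138.

0.7138


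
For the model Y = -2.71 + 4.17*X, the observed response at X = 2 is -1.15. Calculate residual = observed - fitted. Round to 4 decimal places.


Predicted = -2.71 + 4.17 * 2 = 5.6300.
Residual = -1.15 - 5.6300 = -6.7800.

-6.7800


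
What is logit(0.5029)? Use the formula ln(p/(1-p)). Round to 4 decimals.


1 - p = 0.4971.
p/(1-p) = 1.0117.
logit = ln(1.0117) = 0.0116.

0.0116


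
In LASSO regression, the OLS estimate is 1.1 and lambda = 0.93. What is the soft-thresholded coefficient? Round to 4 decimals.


Absolute value: |1.1| = 1.1.
Compare to lambda = 0.93.
Since |beta| > lambda, coefficient = sign(beta)*(|beta| - lambda) = 0.1700.

0.1700


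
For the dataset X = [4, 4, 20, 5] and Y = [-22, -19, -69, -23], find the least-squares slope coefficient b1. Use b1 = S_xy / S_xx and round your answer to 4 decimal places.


Calculate xbar = 8.2500, ybar = -33.2500.
S_xx = 184.7500, S_xy = -561.7500.
Using b1 = S_xy / S_xx = -561.7500 / 184.7500, we get b1 = -3.0406.

-3.0406


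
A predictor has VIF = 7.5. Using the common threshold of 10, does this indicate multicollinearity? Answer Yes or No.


Compare VIF = 7.5 to the threshold of 10.
7.5 < 10, so the answer is No.

No


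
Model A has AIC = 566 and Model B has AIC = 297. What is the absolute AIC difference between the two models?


|AIC_A - AIC_B| = |566 - 297| = 269.
Model B is preferred (lower AIC).

269


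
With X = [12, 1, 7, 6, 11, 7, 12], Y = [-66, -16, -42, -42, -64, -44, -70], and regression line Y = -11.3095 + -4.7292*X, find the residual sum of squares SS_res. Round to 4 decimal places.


Compute predicted values, then residuals = yi - yhat_i.
Residuals: [2.0599, 0.0387, 2.4139, -2.3153, -0.6693, 0.4139, -1.9401].
SSres = sum(residual^2) = 19.8155.

19.8155


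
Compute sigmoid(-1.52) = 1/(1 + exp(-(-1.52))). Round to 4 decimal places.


Compute exp(1.5200) = 4.5722.
Sigmoid = 1 / (1 + 4.5722) = 1 / 5.5722 = 0.1795.

0.1795


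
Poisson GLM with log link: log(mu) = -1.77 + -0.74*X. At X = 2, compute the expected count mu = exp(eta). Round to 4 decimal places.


Compute eta = -1.77 + -0.74 * 2 = -3.2500.
Apply inverse link: mu = e^-3.2500 = 0.0388.

0.0388


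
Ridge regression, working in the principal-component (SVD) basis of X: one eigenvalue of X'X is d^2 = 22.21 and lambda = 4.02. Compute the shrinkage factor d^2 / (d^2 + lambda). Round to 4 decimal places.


Denominator = d^2 + lambda = 22.21 + 4.02 = 26.2300.
Shrinkage = 22.21 / 26.2300 = 0.8467.

0.8467


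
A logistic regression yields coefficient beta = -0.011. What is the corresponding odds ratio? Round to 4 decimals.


The odds ratio is computed as:
OR = e^(-0.011) = 0.9891.

0.9891


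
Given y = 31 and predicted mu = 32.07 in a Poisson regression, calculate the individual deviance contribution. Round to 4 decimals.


First: ln(31/32.07) = -0.033934.
Then: 31 * -0.033934 = -1.051954.
y - mu = 31 - 32.07 = -1.07.
D = 2(-1.051954 - -1.07) = 0.036092, which rounds to 0.0361.

0.0361


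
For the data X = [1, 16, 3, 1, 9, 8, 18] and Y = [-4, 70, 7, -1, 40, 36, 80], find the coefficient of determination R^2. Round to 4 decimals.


After computing the OLS fit (b0=-6.3175, b1=4.8611):
SSres = 30.1587, SStot = 6835.7143.
R^2 = 1 - 30.1587/6835.7143 = 0.9956.

0.9956


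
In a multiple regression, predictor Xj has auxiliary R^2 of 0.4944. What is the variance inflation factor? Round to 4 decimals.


Denominator: 1 - 0.4944 = 0.5056.
VIF = 1 / 0.5056 = 1.9778.

1.9778


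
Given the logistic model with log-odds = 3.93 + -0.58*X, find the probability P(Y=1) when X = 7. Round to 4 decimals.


Linear predictor: z = 3.93 + -0.58 * 7 = -0.1300.
P = 1/(1 + exp(0.1300)) = 1/(1 + 1.1388) = 0.4675.

0.4675


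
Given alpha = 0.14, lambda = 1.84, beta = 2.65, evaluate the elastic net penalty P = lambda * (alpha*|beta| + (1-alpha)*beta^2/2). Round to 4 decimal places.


Compute:
L1 = 0.14 * 2.65 = 0.3710.
L2 = 0.86 * 2.65^2 / 2 = 3.0197.
Penalty = 1.84 * (0.3710 + 3.0197) = 6.2388.

6.2388


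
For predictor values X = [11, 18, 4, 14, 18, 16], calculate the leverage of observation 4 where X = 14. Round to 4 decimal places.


Compute xbar = 13.5000 with n = 6 observations.
SXX = 143.5000.
Leverage = 1/6 + (14 - 13.5000)^2/143.5000 = 0.1684.

0.1684


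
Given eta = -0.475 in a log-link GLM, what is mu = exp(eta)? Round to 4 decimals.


Apply the inverse link:
mu = e^-0.475 = 0.6219.

0.6219


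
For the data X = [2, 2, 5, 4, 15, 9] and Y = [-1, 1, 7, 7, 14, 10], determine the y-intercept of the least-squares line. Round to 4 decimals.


First find the slope: b1 = 1.0145.
Means: xbar = 6.1667, ybar = 6.3333.
b0 = ybar - b1 * xbar = 6.3333 - 1.0145 * 6.1667 = 0.0775.

0.0775


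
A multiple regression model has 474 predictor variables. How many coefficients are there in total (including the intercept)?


Total coefficients = number of predictors + 1 (for the intercept).
= 474 + 1 = 475.

475


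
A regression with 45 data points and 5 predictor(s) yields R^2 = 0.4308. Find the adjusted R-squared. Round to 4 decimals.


Using the formula:
(1 - 0.4308) = 0.5692.
Multiply by 44/39: 0.5692 * 44 = 25.0448, then 25.0448 / 39 = 0.6422.
Adj R^2 = 1 - 0.6422 = 0.3578.

0.3578


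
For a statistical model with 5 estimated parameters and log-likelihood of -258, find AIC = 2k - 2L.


Compute:
2k = 2*5 = 10.
-2*loglik = -2*(-258) = 516.
AIC = 10 + 516 = 526.

526


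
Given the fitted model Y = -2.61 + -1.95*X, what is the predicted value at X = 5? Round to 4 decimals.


Predicted value:
Y = -2.61 + (-1.95)(5) = -2.61 + -9.7500 = -12.3600.

-12.3600


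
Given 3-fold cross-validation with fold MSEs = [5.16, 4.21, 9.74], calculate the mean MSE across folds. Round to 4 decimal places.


Add all fold MSEs: 19.1100.
Divide by k = 3: 19.1100/3 = 6.3700.

6.3700


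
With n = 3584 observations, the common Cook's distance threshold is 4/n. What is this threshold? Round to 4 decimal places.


Using the rule of thumb:
Threshold = 4 / 3584 = 0.0011.

0.0011


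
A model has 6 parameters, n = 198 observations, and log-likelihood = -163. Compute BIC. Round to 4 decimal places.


Compute k*ln(n) = 6*ln(198) = 6*5.288267 = 31.729602.
Then -2*loglik = 326.
BIC = 31.729602 + 326 = 357.729602, which rounds to 357.7296.

357.7296


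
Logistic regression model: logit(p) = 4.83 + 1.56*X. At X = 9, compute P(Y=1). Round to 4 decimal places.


z = 4.83 + 1.56 * 9 = 18.8700.
Sigmoid: P = 1 / (1 + exp(-18.8700)) = 1.0000.

1.0000


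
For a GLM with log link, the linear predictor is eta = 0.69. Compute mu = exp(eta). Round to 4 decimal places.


The inverse log link gives:
mu = exp(0.69) = 1.9937.

1.9937


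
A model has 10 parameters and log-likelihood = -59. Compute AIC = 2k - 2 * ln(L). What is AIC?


AIC = 2*10 - 2*(-59).
= 20 + 118 = 138.

138


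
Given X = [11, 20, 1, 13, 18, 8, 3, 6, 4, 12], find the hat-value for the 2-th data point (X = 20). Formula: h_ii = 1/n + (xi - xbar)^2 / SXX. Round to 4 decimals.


Compute xbar = 9.6000 with n = 10 observations.
SXX = 362.4000.
Leverage = 1/10 + (20 - 9.6000)^2/362.4000 = 0.3985.

0.3985


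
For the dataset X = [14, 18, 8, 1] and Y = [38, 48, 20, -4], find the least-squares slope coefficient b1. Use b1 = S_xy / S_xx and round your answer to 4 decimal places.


First compute the means: xbar = 10.2500, ybar = 25.5000.
Then S_xx = sum((xi - xbar)^2) = 164.7500.
S_xy = sum((xi - xbar)(yi - ybar)) = 506.5000.
b1 = S_xy / S_xx = 506.5000 / 164.7500 = 3.0744.

3.0744


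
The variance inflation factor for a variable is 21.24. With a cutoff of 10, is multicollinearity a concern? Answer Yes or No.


The threshold is 10.
VIF = 21.24 is >= 10.
Multicollinearity indication: Yes.

Yes


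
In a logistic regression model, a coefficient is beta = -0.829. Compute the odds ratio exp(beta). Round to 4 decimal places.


exp(-0.829) = 0.4365.
So the odds ratio is 0.4365.

0.4365


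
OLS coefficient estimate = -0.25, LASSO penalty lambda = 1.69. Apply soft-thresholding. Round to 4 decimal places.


|beta_OLS| = 0.25.
lambda = 1.69.
Since |beta| <= lambda, the coefficient is set to 0.
Result = 0.0000.

0.0000


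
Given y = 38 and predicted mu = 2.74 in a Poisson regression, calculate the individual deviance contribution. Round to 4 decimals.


Compute y*ln(y/mu) = 38*ln(38/2.74) = 38*2.629628 = 99.925864.
y - mu = 35.26.
D = 2*(99.925864 - (35.26)) = 129.331728, which rounds to 129.3317.

129.3317


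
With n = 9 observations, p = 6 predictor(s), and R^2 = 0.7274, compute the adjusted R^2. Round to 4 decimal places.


Adjusted R^2 = 1 - (1 - R^2) * (n-1)/(n-p-1).
(1 - R^2) = 0.2726.
(n-1)/(n-p-1) = 8/2.
(1 - R^2) * (n-1) = 0.2726 * 8 = 2.1808.
Divide by (n-p-1): 2.1808 / 2 = 1.0904.
Adj R^2 = 1 - 1.0904 = -0.0904.

-0.0904


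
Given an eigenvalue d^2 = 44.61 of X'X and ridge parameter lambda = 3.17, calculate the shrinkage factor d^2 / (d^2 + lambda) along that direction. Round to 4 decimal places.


d^2 + lambda = 44.61 + 3.17 = 47.7800.
Shrinkage factor = 44.61/47.7800 = 0.9337.

0.9337


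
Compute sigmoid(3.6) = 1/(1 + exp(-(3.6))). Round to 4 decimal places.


exp(-3.6000) = 0.0273.
1 + exp(-z) = 1.0273.
sigmoid = 1/1.0273 = 0.9734.

0.9734


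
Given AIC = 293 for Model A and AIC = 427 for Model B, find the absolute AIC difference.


Compute |293 - 427| = 134.
Model A has the smaller AIC.

134


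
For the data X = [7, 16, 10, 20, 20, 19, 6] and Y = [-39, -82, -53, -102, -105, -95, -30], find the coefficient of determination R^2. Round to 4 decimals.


The fitted line is Y = -1.9205 + -5.0261*X.
SSres = 21.2720, SStot = 5831.4286.
R^2 = 1 - SSres/SStot = 0.9964.

0.9964


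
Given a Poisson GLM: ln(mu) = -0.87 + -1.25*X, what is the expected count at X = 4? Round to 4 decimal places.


eta = -0.87 + -1.25 * 4 = -5.8700.
mu = exp(-5.8700) = 0.0028.

0.0028


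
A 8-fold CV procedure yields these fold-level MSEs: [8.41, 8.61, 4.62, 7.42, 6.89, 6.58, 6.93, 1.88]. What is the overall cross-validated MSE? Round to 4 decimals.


Add all fold MSEs: 51.3400.
Divide by k = 8: 51.3400/8 = 6.4175.

6.4175


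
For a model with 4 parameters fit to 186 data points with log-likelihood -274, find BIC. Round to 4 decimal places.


ln(186) = 5.225747.
k * ln(n) = 4 * 5.225747 = 20.902988.
-2L = 548.
BIC = 20.902988 + 548 = 568.902988, which rounds to 568.9030.

568.9030


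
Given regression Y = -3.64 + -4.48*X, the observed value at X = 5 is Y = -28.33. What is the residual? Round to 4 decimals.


Fitted value at X = 5 is yhat = -3.64 + -4.48*5 = -26.0400.
Residual = -28.33 - -26.0400 = -2.2900.

-2.2900


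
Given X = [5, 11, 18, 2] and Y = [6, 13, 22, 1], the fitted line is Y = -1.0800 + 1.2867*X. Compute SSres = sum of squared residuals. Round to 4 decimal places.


Compute predicted values, then residuals = yi - yhat_i.
Residuals: [0.6465, -0.0737, -0.0806, -0.4934].
SSres = sum(residual^2) = 0.6733.

0.6733


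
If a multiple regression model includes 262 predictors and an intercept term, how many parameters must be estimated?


Each predictor gets one coefficient, plus one intercept.
Total parameters = 262 + 1 = 263.

263


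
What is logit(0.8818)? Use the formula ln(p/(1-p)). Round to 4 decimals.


The odds are p/(1-p) = 0.8818 / 0.1182 = 7.4602.
logit(p) = ln(7.4602) = 2.0096.

2.0096


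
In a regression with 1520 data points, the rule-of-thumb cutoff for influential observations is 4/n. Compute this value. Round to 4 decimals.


Cook's distance cutoff = 4/n = 4/1520.
= 0.0026.

0.0026


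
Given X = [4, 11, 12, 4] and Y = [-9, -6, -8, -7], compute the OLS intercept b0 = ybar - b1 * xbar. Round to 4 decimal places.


Compute b1 = 0.1145 from the OLS formula.
With xbar = 7.7500 and ybar = -7.5000, the intercept is:
b0 = -7.5000 - 0.1145 * 7.7500 = -8.3877.

-8.3877


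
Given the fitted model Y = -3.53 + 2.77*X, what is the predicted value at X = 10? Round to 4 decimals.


Substitute X = 10 into the equation:
Y = -3.53 + 2.77 * 10 = -3.53 + 27.7000 = 24.1700.

24.1700


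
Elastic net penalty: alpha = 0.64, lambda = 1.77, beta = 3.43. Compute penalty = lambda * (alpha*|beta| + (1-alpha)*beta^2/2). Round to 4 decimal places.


L1 component = 0.64 * |3.43| = 2.1952.
L2 component = 0.36 * 3.43^2 / 2 = 2.1177.
Penalty = 1.77 * (2.1952 + 2.1177) = 1.77 * 4.3129 = 7.6338.

7.6338


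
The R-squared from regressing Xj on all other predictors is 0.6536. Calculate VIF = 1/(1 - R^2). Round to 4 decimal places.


VIF = 1 / (1 - 0.6536).
= 1 / 0.3464 = 2.8868.

2.8868


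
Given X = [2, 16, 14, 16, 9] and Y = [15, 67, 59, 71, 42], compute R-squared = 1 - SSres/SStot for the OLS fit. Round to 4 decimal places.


Fit the OLS line: b0 = 7.3017, b1 = 3.8156.
SSres = 11.9330.
SStot = 2096.8000.
R^2 = 1 - 11.9330/2096.8000 = 0.9943.

0.9943


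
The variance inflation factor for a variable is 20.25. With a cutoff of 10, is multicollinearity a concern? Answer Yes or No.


Check: VIF = 20.25 vs threshold = 10.
Since 20.25 >= 10, the answer is Yes.

Yes


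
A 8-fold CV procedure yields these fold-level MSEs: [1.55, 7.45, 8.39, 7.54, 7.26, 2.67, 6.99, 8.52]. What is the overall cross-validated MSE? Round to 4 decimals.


Total MSE across folds = 50.3700.
CV-MSE = 50.3700/8 = 6.2963.

6.2963


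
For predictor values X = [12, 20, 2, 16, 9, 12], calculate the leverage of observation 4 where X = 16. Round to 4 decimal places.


Mean of X: xbar = 11.8333.
SXX = 188.8333.
For X = 16: h = 1/6 + (16 - 11.8333)^2/188.8333 = 0.2586.

0.2586


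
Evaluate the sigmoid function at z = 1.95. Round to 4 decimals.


exp(-1.9500) = 0.1423.
1 + exp(-z) = 1.1423.
sigmoid = 1/1.1423 = 0.8754.

0.8754


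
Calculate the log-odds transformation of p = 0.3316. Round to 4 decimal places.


1 - p = 0.6684.
p/(1-p) = 0.4961.
logit = ln(0.4961) = -0.7010.

-0.7010


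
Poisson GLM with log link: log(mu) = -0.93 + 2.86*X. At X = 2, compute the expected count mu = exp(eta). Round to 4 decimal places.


Linear predictor: eta = -0.93 + (2.86)(2) = 4.7900.
Expected count: mu = exp(4.7900) = 120.3014.

120.3014


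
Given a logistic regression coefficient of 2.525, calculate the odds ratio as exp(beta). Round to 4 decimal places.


exp(2.525) = 12.4909.
So the odds ratio is 12.4909.

12.4909


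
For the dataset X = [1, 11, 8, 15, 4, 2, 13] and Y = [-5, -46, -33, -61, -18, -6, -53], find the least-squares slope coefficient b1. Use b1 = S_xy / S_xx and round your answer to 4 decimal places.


Calculate xbar = 7.7143, ybar = -31.7143.
S_xx = 183.4286, S_xy = -750.4286.
Using b1 = S_xy / S_xx = -750.4286 / 183.4286, we get b1 = -4.0911.

-4.0911


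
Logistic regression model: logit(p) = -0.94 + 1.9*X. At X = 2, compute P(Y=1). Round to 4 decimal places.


z = -0.94 + 1.9 * 2 = 2.8600.
Sigmoid: P = 1 / (1 + exp(-2.8600)) = 0.9458.

0.9458


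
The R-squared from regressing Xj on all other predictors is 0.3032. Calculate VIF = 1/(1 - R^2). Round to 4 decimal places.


Denominator: 1 - 0.3032 = 0.6968.
VIF = 1 / 0.6968 = 1.4351.

1.4351


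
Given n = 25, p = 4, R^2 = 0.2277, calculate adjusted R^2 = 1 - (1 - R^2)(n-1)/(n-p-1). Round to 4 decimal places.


Using the formula:
(1 - 0.2277) = 0.7723.
Multiply by 24/20: 0.7723 * 24 = 18.5352, then 18.5352 / 20 = 0.9268.
Adj R^2 = 1 - 0.9268 = 0.0732.

0.0732


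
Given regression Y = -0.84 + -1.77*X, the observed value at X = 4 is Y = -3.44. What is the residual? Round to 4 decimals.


Fitted value at X = 4 is yhat = -0.84 + -1.77*4 = -7.9200.
Residual = -3.44 - -7.9200 = 4.4800.

4.4800


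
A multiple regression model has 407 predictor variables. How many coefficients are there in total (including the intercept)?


Each predictor gets one coefficient, plus one intercept.
Total parameters = 407 + 1 = 408.

408


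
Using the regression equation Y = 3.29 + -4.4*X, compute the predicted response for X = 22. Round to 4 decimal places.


Substitute X = 22 into the equation:
Y = 3.29 + -4.4 * 22 = 3.29 + -96.8000 = -93.5100.

-93.5100


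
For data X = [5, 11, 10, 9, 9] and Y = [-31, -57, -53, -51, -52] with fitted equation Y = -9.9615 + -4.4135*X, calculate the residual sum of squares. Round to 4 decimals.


Compute predicted values, then residuals = yi - yhat_i.
Residuals: [1.0290, 1.5100, 1.0965, -1.3170, -2.3170].
SSres = sum(residual^2) = 11.6442.

11.6442


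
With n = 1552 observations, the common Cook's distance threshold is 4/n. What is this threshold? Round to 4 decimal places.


Cook's distance cutoff = 4/n = 4/1552.
= 0.0026.

0.0026


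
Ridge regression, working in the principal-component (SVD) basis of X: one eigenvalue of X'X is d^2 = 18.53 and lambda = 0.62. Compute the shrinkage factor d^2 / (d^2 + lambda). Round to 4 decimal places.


Denominator = d^2 + lambda = 18.53 + 0.62 = 19.1500.
Shrinkage = 18.53 / 19.1500 = 0.9676.

0.9676


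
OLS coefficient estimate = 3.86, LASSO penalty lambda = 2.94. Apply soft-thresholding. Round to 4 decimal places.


|beta_OLS| = 3.86.
lambda = 2.94.
Since |beta| > lambda, coefficient = sign(beta)*(|beta| - lambda) = 0.9200.
Result = 0.9200.

0.9200


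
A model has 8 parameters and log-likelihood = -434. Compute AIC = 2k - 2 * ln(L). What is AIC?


AIC = 2*8 - 2*(-434).
= 16 + 868 = 884.

884


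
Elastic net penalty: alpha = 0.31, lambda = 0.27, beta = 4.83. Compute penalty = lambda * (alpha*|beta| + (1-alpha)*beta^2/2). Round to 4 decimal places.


alpha * |beta| = 0.31 * 4.83 = 1.4973.
(1-alpha) * beta^2/2 = 0.69 * 23.3289/2 = 8.0485.
Total = 0.27 * (1.4973 + 8.0485) = 2.5774.

2.5774


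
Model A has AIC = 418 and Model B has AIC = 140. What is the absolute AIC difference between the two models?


Absolute difference = |418 - 140| = 278.
The model with lower AIC (B) is preferred.

278


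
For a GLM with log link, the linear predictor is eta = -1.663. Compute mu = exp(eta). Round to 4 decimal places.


The inverse log link gives:
mu = exp(-1.663) = 0.1896.

0.1896


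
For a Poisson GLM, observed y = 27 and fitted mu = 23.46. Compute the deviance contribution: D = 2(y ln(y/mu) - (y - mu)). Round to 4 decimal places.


First: ln(27/23.46) = 0.140540.
Then: 27 * 0.140540 = 3.794580.
y - mu = 27 - 23.46 = 3.54.
D = 2(3.794580 - 3.54) = 0.509160, which rounds to 0.5092.

0.5092


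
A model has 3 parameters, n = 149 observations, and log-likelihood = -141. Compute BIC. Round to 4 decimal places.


k * ln(n) = 3 * ln(149) = 3 * 5.003946 = 15.011838.
-2 * loglik = -2 * (-141) = 282.
BIC = 15.011838 + 282 = 297.011838, which rounds to 297.0118.

297.0118


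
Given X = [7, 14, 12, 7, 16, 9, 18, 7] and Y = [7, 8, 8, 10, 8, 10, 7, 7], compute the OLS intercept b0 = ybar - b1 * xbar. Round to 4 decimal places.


The slope is b1 = -0.0830.
Sample means are xbar = 11.2500 and ybar = 8.1250.
Intercept: b0 = 8.1250 - (-0.0830)(11.2500) = 9.0590.

9.0590


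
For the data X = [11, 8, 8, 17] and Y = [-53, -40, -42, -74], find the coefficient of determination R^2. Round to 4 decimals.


The fitted line is Y = -11.9167 + -3.6667*X.
SSres = 2.7500, SStot = 728.7500.
R^2 = 1 - SSres/SStot = 0.9962.

0.9962


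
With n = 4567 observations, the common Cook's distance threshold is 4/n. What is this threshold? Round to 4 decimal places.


The threshold is 4/n.
4/4567 = 0.0009.

0.0009


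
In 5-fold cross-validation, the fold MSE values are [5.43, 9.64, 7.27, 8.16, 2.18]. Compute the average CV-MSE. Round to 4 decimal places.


Add all fold MSEs: 32.6800.
Divide by k = 5: 32.6800/5 = 6.5360.

6.5360


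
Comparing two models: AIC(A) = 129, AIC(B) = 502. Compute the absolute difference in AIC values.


Absolute difference = |129 - 502| = 373.
The model with lower AIC (A) is preferred.

373


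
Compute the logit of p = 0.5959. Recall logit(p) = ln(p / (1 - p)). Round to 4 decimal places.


The odds are p/(1-p) = 0.5959 / 0.4041 = 1.4746.
logit(p) = ln(1.4746) = 0.3884.

0.3884


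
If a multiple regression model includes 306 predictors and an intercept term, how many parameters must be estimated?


Each predictor gets one coefficient, plus one intercept.
Total parameters = 306 + 1 = 307.

307


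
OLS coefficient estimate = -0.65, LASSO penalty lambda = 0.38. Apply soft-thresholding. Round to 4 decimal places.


Check: |-0.65| = 0.65 vs lambda = 0.38.
Since |beta| > lambda, coefficient = sign(beta)*(|beta| - lambda) = -0.2700.
Soft-thresholded coefficient = -0.2700.

-0.2700


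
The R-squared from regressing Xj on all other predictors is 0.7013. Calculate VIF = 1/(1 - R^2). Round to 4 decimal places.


VIF = 1 / (1 - 0.7013).
= 1 / 0.2987 = 3.3478.

3.3478


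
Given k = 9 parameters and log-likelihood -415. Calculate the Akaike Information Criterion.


Compute:
2k = 2*9 = 18.
-2*loglik = -2*(-415) = 830.
AIC = 18 + 830 = 848.

848


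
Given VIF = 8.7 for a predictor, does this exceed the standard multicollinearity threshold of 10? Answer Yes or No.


Check: VIF = 8.7 vs threshold = 10.
Since 8.7 < 10, the answer is No.

No


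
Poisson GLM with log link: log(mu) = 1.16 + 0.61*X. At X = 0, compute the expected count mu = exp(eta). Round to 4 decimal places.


eta = 1.16 + 0.61 * 0 = 1.1600.
mu = exp(1.1600) = 3.1899.

3.1899


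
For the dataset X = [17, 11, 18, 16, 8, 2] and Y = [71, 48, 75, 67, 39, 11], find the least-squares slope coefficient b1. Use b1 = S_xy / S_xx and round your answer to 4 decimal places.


Calculate xbar = 12.0000, ybar = 51.8333.
S_xx = 194.0000, S_xy = 759.0000.
Using b1 = S_xy / S_xx = 759.0000 / 194.0000, we get b1 = 3.9124.

3.9124


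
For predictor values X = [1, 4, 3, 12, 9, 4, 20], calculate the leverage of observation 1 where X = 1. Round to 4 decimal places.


Compute xbar = 7.5714 with n = 7 observations.
SXX = 265.7143.
Leverage = 1/7 + (1 - 7.5714)^2/265.7143 = 0.3054.

0.3054


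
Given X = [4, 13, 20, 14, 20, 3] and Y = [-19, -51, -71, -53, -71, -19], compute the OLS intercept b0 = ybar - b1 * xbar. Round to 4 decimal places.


The slope is b1 = -3.1563.
Sample means are xbar = 12.3333 and ybar = -47.3333.
Intercept: b0 = -47.3333 - (-3.1563)(12.3333) = -8.4063.

-8.4063


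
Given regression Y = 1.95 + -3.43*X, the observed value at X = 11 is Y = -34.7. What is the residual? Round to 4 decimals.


Predicted = 1.95 + -3.43 * 11 = -35.7800.
Residual = -34.7 - -35.7800 = 1.0800.

1.0800


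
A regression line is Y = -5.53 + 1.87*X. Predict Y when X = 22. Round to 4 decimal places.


Substitute X = 22 into the equation:
Y = -5.53 + 1.87 * 22 = -5.53 + 41.1400 = 35.6100.

35.6100


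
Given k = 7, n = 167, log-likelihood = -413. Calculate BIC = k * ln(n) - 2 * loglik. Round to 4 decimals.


ln(167) = 5.117994.
k * ln(n) = 7 * 5.117994 = 35.825958.
-2L = 826.
BIC = 35.825958 + 826 = 861.825958, which rounds to 861.8260.

861.8260


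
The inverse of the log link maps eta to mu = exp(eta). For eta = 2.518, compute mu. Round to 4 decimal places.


Apply the inverse link:
mu = e^2.518 = 12.4038.

12.4038


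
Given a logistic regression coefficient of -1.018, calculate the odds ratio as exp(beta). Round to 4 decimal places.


exp(-1.018) = 0.3613.
So the odds ratio is 0.3613.

0.3613


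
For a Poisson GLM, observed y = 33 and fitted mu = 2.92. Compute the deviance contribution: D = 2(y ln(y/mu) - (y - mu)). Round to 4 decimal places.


y/mu = 33/2.92 = 11.301370 (approx.), and ln(33/2.92) = 2.424924.
y * ln(y/mu) = 33 * 2.424924 = 80.022492.
y - mu = 30.08.
D = 2 * (80.022492 - 30.08) = 99.884984, which rounds to 99.8850.

99.8850


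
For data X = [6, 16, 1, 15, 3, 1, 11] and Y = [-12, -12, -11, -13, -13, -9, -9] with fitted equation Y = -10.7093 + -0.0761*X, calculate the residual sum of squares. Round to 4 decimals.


Predicted values from Y = -10.7093 + -0.0761*X.
Residuals: [-0.8341, -0.0731, -0.2146, -1.1492, -2.0624, 1.7854, 2.5464].
SSres = 15.9931.

15.9931


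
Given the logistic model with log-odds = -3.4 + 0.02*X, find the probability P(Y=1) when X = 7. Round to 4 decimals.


z = -3.4 + 0.02 * 7 = -3.2600.
Sigmoid: P = 1 / (1 + exp(3.2600)) = 0.0370.

0.0370


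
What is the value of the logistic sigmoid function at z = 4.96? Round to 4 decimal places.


First, exp(-4.9600) = 0.0070.
Then sigma(z) = 1/(1 + 0.0070) = 0.9930.

0.9930


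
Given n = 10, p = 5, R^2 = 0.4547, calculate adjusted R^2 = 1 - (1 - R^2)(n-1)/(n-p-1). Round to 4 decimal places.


Plug in: Adj R^2 = 1 - (1 - 0.4547) * 9/4.
= 1 - 0.5453 * 9/4
= 1 - 4.9077 / 4
= 1 - 1.2269 = -0.2269.

-0.2269


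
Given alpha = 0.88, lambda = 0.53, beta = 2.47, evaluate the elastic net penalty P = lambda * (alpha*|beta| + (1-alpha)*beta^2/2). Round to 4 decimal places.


alpha * |beta| = 0.88 * 2.47 = 2.1736.
(1-alpha) * beta^2/2 = 0.12 * 6.1009/2 = 0.3661.
Total = 0.53 * (2.1736 + 0.3661) = 1.3460.

1.3460


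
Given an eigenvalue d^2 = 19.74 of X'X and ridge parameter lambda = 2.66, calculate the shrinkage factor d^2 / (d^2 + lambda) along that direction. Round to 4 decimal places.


Compute the denominator: 19.74 + 2.66 = 22.4000.
Shrinkage factor = 19.74 / 22.4000 = 0.8813.

0.8813


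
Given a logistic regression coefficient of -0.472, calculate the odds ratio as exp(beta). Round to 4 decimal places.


exp(-0.472) = 0.6238.
So the odds ratio is 0.6238.

0.6238


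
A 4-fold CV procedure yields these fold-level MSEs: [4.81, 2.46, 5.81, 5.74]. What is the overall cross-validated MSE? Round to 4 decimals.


Add all fold MSEs: 18.8200.
Divide by k = 4: 18.8200/4 = 4.7050.

4.7050


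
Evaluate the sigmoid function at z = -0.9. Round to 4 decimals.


Compute exp(0.9000) = 2.4596.
Sigmoid = 1 / (1 + 2.4596) = 1 / 3.4596 = 0.2891.

0.2891


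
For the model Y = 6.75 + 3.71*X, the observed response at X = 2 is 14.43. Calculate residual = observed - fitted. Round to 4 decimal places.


Fitted value at X = 2 is yhat = 6.75 + 3.71*2 = 14.1700.
Residual = 14.43 - 14.1700 = 0.2600.

0.2600


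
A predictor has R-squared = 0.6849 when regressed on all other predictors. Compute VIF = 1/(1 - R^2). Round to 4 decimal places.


Using VIF = 1/(1 - R^2_j):
1 - 0.6849 = 0.3151.
VIF = 3.1736.

3.1736


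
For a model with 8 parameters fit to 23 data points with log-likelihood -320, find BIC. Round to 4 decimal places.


Compute k*ln(n) = 8*ln(23) = 8*3.135494 = 25.083952.
Then -2*loglik = 640.
BIC = 25.083952 + 640 = 665.083952, which rounds to 665.0840.

665.0840


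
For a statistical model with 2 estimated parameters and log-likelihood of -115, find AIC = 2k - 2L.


Compute:
2k = 2*2 = 4.
-2*loglik = -2*(-115) = 230.
AIC = 4 + 230 = 234.

234


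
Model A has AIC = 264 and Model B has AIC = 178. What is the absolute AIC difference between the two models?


Compute |264 - 178| = 86.
Model B has the smaller AIC.

86
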